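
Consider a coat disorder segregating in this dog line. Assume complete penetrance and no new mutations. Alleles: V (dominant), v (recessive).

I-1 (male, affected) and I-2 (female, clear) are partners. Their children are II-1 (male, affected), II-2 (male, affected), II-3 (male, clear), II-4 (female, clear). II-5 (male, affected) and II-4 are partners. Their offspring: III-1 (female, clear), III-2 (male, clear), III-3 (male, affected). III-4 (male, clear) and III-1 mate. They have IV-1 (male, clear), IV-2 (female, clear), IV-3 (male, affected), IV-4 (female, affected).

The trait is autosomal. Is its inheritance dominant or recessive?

III-4 and III-1 are both clear yet have an affected child IV-3. Under dominance, an affected child requires at least one affected parent, so the trait cannot be dominant.

recessive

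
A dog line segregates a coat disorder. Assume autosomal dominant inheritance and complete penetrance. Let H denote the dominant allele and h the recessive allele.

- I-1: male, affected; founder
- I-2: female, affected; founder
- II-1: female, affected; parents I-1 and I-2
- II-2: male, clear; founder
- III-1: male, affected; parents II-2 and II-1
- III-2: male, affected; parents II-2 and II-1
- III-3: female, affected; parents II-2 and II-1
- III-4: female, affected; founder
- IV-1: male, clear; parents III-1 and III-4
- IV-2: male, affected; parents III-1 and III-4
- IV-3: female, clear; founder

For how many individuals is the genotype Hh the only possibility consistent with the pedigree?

Obligate heterozygotes: III-1 is affected so carries H and received h from II-2 (hh), so III-1 is Hh; III-2 is affected so carries H and received h from II-2 (hh), so III-2 is Hh; III-3 is affected so carries H and received h from II-2 (hh), so III-3 is Hh; III-4 is affected so carries H and passed h to IV-1 (hh), so III-4 is Hh.
Every other individual is either homozygous by phenotype or has at least one consistent homozygous assignment, so the count is 4.

4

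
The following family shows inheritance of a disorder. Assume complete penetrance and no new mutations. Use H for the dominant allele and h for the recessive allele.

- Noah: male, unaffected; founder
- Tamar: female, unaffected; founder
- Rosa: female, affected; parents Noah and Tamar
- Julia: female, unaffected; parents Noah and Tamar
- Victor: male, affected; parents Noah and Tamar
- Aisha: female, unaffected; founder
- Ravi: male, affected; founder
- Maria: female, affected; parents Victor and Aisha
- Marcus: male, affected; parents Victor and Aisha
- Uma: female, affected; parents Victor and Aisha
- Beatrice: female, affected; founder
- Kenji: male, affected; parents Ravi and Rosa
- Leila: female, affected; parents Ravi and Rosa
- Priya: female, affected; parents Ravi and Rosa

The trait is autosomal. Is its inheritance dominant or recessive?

Noah and Tamar are both unaffected yet have an affected child Rosa. Under dominance, an affected child requires at least one affected parent, so the trait cannot be dominant.

recessive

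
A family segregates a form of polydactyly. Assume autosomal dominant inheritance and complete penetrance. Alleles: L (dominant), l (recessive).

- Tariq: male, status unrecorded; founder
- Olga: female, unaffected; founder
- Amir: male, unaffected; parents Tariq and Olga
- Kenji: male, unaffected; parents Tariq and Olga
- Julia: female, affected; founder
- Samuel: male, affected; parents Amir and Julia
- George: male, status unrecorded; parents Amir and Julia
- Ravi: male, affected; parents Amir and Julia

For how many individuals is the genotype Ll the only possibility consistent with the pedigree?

2

Obligate heterozygotes: Samuel is affected so carries L and received l from Amir (ll), so Samuel is Ll; Ravi is affected so carries L and received l from Amir (ll), so Ravi is Ll.
Every other individual is either homozygous by phenotype or has at least one consistent homozygous assignment, so the count is 2.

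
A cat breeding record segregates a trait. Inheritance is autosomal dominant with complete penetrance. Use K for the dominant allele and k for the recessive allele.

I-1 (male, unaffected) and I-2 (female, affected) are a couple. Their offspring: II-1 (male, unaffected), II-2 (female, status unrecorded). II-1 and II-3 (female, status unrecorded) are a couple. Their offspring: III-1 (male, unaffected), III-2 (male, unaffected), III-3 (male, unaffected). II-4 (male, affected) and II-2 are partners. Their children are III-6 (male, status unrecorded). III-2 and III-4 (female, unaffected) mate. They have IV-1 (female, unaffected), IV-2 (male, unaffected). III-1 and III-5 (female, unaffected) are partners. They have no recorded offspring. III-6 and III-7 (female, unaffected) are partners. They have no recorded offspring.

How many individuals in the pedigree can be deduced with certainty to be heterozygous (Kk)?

Obligate heterozygotes: I-2 is affected so carries K and passed k to II-1 (kk), so I-2 is Kk.
Every other individual is either homozygous by phenotype or has at least one consistent homozygous assignment, so the count is 1.

1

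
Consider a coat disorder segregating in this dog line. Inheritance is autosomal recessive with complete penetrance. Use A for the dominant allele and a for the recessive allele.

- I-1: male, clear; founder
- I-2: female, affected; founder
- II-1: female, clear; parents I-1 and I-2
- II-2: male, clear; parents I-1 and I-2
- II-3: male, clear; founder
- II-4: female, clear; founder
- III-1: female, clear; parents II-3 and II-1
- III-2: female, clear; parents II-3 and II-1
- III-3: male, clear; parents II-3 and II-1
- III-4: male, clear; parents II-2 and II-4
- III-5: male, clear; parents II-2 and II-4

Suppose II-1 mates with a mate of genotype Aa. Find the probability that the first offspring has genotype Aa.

II-1 is clear so carries A and received a from I-2 (aa), so II-1 is Aa.
The cross gives 1/4 AA : 1/2 Aa : 1/4 aa, so P(offspring has genotype Aa) = 1/2.

1/2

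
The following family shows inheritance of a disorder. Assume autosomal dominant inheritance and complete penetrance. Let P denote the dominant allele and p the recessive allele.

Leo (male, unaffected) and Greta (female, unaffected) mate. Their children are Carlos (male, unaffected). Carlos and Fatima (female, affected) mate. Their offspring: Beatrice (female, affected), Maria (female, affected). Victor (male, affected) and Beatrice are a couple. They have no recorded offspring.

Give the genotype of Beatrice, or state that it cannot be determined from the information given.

Pp

From phenotype alone, Beatrice is PP or Pp.
Beatrice is affected so carries P and received p from Carlos (pp), so Beatrice is Pp.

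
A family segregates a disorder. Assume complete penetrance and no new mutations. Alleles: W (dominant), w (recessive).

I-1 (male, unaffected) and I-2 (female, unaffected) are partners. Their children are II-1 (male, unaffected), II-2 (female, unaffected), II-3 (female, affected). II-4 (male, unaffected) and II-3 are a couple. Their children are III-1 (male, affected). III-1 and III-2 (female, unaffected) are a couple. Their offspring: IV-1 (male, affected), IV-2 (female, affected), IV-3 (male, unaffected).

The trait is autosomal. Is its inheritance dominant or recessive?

recessive

I-1 and I-2 are both unaffected yet have an affected child II-3. Under dominance, an affected child requires at least one affected parent, so the trait cannot be dominant.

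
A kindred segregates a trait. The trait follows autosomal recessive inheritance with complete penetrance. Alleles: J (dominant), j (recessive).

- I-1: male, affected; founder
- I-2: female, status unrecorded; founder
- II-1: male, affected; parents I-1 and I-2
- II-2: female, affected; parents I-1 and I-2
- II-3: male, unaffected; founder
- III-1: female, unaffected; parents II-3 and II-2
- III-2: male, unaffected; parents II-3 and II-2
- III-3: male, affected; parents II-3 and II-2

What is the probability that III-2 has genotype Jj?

III-2 is unaffected so carries J and received j from II-2 (jj), so III-2 is Jj, giving P(Jj) = 1.

1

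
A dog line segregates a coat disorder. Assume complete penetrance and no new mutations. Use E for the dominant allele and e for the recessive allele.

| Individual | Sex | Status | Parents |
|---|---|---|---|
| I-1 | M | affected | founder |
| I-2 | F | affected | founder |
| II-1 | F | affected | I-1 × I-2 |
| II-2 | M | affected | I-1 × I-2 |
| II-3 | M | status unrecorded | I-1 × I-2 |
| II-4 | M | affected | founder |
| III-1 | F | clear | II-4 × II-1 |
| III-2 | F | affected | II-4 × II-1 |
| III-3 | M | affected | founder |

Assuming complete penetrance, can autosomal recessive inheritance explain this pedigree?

No

Under autosomal recessive, III-1 (clear, female) cannot arise from II-4 (affected) × II-1 (affected).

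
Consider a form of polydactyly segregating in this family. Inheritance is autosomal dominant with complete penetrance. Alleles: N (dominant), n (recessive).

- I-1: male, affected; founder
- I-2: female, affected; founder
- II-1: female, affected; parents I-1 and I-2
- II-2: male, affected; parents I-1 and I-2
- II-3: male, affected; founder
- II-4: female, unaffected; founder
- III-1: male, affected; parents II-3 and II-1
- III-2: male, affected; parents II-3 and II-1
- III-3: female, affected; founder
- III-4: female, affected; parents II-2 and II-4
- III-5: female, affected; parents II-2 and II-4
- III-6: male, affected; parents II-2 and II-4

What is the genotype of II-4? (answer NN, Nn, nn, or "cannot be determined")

nn

II-4 is unaffected, so II-4 is nn.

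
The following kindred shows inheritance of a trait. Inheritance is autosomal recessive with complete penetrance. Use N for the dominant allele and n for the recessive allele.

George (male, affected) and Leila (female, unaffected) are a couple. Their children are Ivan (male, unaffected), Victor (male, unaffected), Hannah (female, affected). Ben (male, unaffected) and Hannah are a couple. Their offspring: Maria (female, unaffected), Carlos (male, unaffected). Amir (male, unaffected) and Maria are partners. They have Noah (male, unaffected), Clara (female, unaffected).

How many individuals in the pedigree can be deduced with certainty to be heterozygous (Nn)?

5

Obligate heterozygotes: Leila is unaffected so carries N and passed n to Hannah (nn), so Leila is Nn; Ivan is unaffected so carries N and received n from George (nn), so Ivan is Nn; Victor is unaffected so carries N and received n from George (nn), so Victor is Nn; Maria is unaffected so carries N and received n from Hannah (nn), so Maria is Nn; Carlos is unaffected so carries N and received n from Hannah (nn), so Carlos is Nn.
Every other individual is either homozygous by phenotype or has at least one consistent homozygous assignment, so the count is 5.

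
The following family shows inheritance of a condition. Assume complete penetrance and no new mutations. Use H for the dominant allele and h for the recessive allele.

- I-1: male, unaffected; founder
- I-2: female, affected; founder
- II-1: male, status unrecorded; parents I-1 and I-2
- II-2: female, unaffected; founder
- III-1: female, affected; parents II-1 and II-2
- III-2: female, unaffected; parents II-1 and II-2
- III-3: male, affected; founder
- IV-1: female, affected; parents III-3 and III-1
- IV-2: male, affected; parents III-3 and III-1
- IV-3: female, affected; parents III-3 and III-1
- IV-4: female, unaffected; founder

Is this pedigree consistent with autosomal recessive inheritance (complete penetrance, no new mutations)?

A consistent assignment under autosomal recessive exists: I-1 HH, I-2 hh, II-1 Hh, II-2 Hh, III-1 hh, III-2 HH, III-3 hh, IV-1 hh, IV-2 hh, IV-3 hh, IV-4 HH.
In this assignment every recorded phenotype matches its genotype and every non-founder's genotype is obtainable from its parents' genotypes, so the pedigree is consistent.

Yes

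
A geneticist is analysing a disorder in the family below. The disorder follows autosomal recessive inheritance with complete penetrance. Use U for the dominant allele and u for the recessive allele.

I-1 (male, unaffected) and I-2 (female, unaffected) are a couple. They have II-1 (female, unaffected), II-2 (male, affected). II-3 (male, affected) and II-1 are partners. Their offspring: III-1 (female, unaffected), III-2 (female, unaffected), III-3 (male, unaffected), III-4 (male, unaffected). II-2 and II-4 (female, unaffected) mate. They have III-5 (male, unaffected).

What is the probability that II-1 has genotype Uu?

I-1 is unaffected so carries U and passed u to II-2 (uu), so I-1 is Uu.
I-2 is unaffected so carries U and passed u to II-2 (uu), so I-2 is Uu.
Their cross gives offspring ratios 1/4 UU : 1/2 Uu : 1/4 uu. Conditioning on II-1 being unaffected, P(Uu) = 1/2 / 3/4 = 2/3 before taking II-1's own offspring into account.
II-3 is affected, so II-3 is uu.
Now use II-1's offspring. Probability of each recorded status — unaffected daughter III-1: 1/2 if II-1 is Uu, 1 if UU; unaffected daughter III-2: 1/2 if II-1 is Uu, 1 if UU; unaffected son III-3: 1/2 if II-1 is Uu, 1 if UU; unaffected son III-4: 1/2 if II-1 is Uu, 1 if UU.
Bayes: P(Uu) = 2/3·1/16 / (2/3·1/16 + 1/3·1) = 1/9.

1/9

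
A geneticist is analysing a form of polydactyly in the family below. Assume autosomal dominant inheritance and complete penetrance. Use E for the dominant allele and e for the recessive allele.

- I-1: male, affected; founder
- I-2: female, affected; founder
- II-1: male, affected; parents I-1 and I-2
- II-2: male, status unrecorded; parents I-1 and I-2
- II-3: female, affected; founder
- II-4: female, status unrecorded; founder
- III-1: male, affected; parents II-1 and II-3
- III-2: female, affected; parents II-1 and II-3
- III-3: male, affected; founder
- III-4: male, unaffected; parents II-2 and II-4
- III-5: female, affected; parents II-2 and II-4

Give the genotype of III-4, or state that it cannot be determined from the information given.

ee

III-4 is unaffected, so III-4 is ee.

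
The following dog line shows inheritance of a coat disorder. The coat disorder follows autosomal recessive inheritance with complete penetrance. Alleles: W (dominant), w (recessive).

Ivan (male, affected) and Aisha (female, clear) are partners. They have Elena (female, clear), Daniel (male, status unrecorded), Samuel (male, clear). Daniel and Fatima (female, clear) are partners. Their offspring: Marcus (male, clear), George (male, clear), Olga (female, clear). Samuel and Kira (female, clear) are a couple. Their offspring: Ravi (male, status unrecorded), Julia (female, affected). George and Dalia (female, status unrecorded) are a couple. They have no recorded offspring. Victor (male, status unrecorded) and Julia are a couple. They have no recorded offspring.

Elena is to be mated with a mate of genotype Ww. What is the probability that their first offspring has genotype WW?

1/4

Elena is clear so carries W and received w from Ivan (ww), so Elena is Ww.
The cross gives 1/4 WW : 1/2 Ww : 1/4 ww, so P(offspring has genotype WW) = 1/4.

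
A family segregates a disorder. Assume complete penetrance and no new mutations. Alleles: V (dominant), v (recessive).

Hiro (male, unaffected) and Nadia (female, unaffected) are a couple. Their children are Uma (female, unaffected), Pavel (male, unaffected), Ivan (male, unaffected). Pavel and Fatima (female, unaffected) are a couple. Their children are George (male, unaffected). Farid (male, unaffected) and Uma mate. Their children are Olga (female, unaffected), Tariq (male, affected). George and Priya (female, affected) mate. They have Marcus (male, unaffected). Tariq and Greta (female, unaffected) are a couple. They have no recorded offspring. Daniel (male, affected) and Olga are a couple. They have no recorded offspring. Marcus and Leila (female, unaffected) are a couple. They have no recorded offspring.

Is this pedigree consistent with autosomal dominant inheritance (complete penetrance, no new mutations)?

Under autosomal dominant, Tariq (affected, male) cannot arise from Farid (unaffected) × Uma (unaffected).

No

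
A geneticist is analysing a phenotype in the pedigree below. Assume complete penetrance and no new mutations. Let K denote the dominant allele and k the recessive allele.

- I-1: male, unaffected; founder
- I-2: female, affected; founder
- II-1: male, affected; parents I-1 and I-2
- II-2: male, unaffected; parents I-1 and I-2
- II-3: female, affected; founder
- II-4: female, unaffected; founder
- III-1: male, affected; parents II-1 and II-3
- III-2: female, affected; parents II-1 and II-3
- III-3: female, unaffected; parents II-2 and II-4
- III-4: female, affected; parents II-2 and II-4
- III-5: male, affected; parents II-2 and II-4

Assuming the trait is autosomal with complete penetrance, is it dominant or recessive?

II-2 and II-4 are both unaffected yet have an affected child III-4. Under dominance, an affected child requires at least one affected parent, so the trait cannot be dominant.

recessive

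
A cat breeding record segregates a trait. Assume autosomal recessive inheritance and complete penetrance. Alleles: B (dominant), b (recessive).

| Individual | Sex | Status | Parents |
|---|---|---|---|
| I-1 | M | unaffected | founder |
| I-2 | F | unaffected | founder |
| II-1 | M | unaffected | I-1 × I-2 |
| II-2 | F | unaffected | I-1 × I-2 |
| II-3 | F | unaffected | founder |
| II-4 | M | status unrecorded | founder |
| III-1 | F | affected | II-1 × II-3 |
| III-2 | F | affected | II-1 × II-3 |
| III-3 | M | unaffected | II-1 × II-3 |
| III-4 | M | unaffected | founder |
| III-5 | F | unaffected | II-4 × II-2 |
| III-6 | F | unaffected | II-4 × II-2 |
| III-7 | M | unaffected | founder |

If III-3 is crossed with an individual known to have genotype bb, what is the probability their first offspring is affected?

II-1 is unaffected so carries B and passed b to III-1 (bb), so II-1 is Bb.
II-3 is unaffected so carries B and passed b to III-1 (bb), so II-3 is Bb.
III-3 is an unaffected offspring of II-1 (Bb) × II-3 (Bb), whose cross gives 1/4 BB : 1/2 Bb : 1/4 bb; conditioning on being unaffected, III-3 is BB with probability 1/3, Bb with probability 2/3.
Summing over parental genotype combinations, P(offspring is affected) = 2/3·1/2 = 1/3.

1/3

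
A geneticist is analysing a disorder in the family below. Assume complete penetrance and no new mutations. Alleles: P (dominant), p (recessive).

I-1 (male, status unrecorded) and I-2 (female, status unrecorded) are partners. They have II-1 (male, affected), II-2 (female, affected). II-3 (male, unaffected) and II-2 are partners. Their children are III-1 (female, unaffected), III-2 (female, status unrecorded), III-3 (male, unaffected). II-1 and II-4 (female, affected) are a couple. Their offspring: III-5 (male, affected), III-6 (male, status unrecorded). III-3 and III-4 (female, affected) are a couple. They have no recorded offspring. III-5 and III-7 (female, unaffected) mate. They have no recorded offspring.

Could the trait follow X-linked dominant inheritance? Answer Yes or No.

A consistent assignment under X-linked dominant exists: I-1 X^P Y, I-2 X^P X^p, II-1 X^P Y, II-2 X^P X^p, II-3 X^p Y, II-4 X^P X^P, III-1 X^p X^p, III-2 X^P X^p, III-3 X^p Y, III-4 X^P X^P, III-5 X^P Y, III-6 X^P Y, III-7 X^p X^p.
In this assignment every recorded phenotype matches its genotype and every non-founder's genotype is obtainable from its parents' genotypes, so the pedigree is consistent.

Yes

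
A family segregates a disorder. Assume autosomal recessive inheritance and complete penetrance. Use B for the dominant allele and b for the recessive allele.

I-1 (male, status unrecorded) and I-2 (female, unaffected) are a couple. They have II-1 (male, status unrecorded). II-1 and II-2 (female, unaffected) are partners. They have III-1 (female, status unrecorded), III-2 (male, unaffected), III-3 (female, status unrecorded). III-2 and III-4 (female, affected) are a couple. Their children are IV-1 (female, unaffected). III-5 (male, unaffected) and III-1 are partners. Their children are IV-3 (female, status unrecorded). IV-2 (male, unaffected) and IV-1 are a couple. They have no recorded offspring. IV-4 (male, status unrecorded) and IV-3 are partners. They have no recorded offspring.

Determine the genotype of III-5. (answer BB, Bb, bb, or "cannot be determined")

III-5's phenotype allows BB or Bb, and no parent or child forces a single allele at both positions; consistent genotype assignments exist with III-5 as BB or Bb.

cannot be determined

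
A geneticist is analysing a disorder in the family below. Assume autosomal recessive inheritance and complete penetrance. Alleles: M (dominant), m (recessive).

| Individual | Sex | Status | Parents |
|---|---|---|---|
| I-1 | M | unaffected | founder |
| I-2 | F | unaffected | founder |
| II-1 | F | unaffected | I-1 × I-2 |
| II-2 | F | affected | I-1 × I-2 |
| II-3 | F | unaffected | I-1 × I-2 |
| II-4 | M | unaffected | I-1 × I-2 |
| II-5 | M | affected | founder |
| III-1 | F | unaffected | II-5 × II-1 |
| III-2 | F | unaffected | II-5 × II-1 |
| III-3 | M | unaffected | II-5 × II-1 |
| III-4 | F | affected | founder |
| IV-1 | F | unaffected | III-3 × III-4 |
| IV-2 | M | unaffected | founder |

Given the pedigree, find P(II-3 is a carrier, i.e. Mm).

2/3

I-1 is unaffected so carries M and passed m to II-2 (mm), so I-1 is Mm.
I-2 is unaffected so carries M and passed m to II-2 (mm), so I-2 is Mm.
Their cross gives offspring ratios 1/4 MM : 1/2 Mm : 1/4 mm. Conditioning on II-3 being unaffected, P(Mm) = 1/2 / 3/4 = 2/3.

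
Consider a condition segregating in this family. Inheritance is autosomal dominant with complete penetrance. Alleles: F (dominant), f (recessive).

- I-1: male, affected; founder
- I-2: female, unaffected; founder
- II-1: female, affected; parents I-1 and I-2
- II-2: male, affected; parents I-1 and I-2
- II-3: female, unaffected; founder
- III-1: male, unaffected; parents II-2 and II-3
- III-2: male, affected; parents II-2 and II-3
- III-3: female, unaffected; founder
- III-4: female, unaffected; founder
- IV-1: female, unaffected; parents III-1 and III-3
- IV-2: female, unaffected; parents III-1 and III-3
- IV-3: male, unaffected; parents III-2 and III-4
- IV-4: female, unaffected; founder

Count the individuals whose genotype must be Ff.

3

Obligate heterozygotes: II-1 is affected so carries F and received f from I-2 (ff), so II-1 is Ff; II-2 is affected so carries F and received f from I-2 (ff), so II-2 is Ff; III-2 is affected so carries F and received f from II-3 (ff), so III-2 is Ff.
Every other individual is either homozygous by phenotype or has at least one consistent homozygous assignment, so the count is 3.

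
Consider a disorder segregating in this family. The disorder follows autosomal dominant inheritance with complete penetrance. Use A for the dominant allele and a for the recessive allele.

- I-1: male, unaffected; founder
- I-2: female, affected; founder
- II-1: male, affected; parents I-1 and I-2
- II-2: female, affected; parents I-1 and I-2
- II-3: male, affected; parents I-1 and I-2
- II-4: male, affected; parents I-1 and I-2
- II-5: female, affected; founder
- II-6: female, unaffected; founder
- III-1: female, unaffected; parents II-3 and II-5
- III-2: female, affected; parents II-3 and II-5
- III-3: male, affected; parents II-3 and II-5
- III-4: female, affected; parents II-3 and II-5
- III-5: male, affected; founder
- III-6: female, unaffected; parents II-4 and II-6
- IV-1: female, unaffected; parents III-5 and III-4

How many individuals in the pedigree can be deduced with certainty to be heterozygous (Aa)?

7

Obligate heterozygotes: II-1 is affected so carries A and received a from I-1 (aa), so II-1 is Aa; II-2 is affected so carries A and received a from I-1 (aa), so II-2 is Aa; II-3 is affected so carries A and received a from I-1 (aa), so II-3 is Aa; II-4 is affected so carries A and received a from I-1 (aa), so II-4 is Aa; II-5 is affected so carries A and passed a to III-1 (aa), so II-5 is Aa; III-4 is affected so carries A and passed a to IV-1 (aa), so III-4 is Aa; III-5 is affected so carries A and passed a to IV-1 (aa), so III-5 is Aa.
Every other individual is either homozygous by phenotype or has at least one consistent homozygous assignment, so the count is 7.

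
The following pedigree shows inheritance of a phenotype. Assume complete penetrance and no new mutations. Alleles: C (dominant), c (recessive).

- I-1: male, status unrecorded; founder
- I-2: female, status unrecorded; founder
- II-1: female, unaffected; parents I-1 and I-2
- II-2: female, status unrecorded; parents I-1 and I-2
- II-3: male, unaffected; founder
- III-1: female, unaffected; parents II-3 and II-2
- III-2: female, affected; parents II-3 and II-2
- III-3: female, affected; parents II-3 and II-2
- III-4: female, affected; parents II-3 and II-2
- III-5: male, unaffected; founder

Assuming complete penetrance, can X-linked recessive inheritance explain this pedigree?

No

Under X-linked recessive, III-2 (affected, female) cannot arise from II-3 (unaffected) × II-2 (unrecorded).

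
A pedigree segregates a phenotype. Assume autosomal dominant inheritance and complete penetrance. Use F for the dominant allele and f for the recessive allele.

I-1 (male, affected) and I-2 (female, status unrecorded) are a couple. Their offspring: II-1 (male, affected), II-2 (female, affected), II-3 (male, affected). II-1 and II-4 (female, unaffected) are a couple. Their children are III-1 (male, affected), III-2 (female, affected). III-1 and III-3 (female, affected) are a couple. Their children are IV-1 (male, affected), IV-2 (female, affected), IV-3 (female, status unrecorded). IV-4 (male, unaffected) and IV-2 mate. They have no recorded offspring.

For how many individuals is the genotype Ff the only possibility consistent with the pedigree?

2

Obligate heterozygotes: III-1 is affected so carries F and received f from II-4 (ff), so III-1 is Ff; III-2 is affected so carries F and received f from II-4 (ff), so III-2 is Ff.
Every other individual is either homozygous by phenotype or has at least one consistent homozygous assignment, so the count is 2.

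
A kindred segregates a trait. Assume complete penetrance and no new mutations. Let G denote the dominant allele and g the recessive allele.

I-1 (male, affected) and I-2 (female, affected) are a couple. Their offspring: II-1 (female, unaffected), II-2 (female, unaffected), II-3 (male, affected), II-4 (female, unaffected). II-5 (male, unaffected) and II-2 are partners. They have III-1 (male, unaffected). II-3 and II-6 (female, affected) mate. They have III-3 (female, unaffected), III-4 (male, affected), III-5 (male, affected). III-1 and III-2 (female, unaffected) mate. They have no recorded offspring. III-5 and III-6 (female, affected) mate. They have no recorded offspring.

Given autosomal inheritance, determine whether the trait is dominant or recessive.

I-1 and I-2 are both affected yet have an unaffected child II-1. Under a recessive model two affected parents are homozygous and every child would be affected, so the trait cannot be recessive.

dominant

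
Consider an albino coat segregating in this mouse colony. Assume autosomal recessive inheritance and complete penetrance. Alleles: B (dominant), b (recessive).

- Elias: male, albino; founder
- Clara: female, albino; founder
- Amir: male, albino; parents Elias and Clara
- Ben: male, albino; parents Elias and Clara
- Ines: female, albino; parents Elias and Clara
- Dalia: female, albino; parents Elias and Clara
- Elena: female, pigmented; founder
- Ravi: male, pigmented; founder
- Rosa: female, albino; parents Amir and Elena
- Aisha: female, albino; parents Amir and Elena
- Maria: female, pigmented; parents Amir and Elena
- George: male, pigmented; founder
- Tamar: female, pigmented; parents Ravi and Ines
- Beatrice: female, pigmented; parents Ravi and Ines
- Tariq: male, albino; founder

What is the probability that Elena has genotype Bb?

1

Elena is pigmented so carries B and passed b to Rosa (bb), so Elena is Bb, giving P(Bb) = 1.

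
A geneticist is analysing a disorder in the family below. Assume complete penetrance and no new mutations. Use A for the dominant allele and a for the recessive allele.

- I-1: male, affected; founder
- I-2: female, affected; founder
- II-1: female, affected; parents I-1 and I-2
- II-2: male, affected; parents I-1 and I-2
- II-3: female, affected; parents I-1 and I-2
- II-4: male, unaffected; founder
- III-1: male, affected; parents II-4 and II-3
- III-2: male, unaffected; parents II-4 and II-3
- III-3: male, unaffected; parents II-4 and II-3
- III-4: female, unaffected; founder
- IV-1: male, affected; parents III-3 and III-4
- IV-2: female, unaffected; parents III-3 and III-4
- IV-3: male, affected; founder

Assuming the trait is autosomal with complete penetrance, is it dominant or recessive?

recessive

III-3 and III-4 are both unaffected yet have an affected child IV-1. Under dominance, an affected child requires at least one affected parent, so the trait cannot be dominant.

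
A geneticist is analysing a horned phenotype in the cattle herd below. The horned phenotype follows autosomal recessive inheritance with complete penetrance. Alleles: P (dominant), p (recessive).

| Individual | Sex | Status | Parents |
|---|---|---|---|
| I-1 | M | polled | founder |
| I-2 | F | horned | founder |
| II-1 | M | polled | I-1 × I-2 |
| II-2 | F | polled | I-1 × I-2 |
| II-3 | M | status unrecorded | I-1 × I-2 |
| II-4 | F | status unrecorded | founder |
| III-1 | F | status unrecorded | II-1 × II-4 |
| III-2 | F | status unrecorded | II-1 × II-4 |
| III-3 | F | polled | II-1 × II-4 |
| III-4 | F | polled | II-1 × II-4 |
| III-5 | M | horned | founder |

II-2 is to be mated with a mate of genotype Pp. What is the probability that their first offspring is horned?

1/4

II-2 is polled so carries P and received p from I-2 (pp), so II-2 is Pp.
The cross gives 1/4 PP : 1/2 Pp : 1/4 pp, so P(offspring is horned) = 1/4.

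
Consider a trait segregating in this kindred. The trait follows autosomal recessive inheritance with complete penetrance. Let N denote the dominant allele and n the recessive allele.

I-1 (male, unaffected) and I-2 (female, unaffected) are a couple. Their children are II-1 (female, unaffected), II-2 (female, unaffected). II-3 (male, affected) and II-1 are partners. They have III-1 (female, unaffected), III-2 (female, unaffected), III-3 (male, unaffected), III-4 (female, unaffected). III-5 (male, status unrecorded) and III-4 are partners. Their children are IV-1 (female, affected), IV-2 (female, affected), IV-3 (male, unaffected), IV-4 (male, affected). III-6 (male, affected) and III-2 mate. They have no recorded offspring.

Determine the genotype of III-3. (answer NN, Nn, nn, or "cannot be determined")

Nn

From phenotype alone, III-3 is NN or Nn.
III-3 is unaffected so carries N and received n from II-3 (nn), so III-3 is Nn.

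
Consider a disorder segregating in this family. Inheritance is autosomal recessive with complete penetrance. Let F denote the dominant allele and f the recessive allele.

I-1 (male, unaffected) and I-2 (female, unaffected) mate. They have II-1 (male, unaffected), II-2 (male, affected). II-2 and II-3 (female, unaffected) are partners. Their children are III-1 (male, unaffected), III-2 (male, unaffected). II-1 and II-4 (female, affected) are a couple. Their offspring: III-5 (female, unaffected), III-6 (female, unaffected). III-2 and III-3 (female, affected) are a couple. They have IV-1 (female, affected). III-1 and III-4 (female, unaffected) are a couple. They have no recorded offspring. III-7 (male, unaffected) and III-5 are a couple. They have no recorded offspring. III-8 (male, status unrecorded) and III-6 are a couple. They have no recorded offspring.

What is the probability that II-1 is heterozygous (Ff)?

1/3

I-1 is unaffected so carries F and passed f to II-2 (ff), so I-1 is Ff.
I-2 is unaffected so carries F and passed f to II-2 (ff), so I-2 is Ff.
Their cross gives offspring ratios 1/4 FF : 1/2 Ff : 1/4 ff. Conditioning on II-1 being unaffected, P(Ff) = 1/2 / 3/4 = 2/3 before taking II-1's own offspring into account.
II-4 is affected, so II-4 is ff.
Now use II-1's offspring. Probability of each recorded status — unaffected daughter III-5: 1/2 if II-1 is Ff, 1 if FF; unaffected daughter III-6: 1/2 if II-1 is Ff, 1 if FF.
Bayes: P(Ff) = 2/3·1/4 / (2/3·1/4 + 1/3·1) = 1/3.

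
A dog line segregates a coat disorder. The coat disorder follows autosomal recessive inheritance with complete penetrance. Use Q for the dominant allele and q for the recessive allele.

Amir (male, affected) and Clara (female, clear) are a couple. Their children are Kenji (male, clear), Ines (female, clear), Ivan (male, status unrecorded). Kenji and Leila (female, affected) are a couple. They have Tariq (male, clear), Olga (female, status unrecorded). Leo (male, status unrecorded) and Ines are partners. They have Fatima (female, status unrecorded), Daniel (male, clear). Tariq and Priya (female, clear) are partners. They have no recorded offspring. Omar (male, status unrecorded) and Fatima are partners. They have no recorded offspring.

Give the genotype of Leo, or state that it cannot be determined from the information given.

Leo's phenotype is unrecorded, and no parent or child forces a single allele at both positions; consistent genotype assignments exist with Leo as QQ or Qq or qq.

cannot be determined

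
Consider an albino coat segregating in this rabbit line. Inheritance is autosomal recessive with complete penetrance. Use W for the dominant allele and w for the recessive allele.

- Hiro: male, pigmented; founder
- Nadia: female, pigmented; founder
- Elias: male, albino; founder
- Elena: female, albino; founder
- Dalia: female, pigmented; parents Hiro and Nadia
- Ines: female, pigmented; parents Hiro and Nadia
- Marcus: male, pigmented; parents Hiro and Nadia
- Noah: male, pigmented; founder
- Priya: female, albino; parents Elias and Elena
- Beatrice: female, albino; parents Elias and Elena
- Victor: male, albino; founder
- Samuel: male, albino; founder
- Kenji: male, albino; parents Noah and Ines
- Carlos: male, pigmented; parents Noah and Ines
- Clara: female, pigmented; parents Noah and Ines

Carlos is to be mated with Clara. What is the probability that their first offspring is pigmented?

8/9

Noah is pigmented so carries W and passed w to Kenji (ww), so Noah is Ww.
Ines is pigmented so carries W and passed w to Kenji (ww), so Ines is Ww.
Carlos is a pigmented offspring of Noah (Ww) × Ines (Ww), whose cross gives 1/4 WW : 1/2 Ww : 1/4 ww; conditioning on being pigmented, Carlos is WW with probability 1/3, Ww with probability 2/3.
Clara is a pigmented offspring of Noah (Ww) × Ines (Ww), whose cross gives 1/4 WW : 1/2 Ww : 1/4 ww; conditioning on being pigmented, Clara is WW with probability 1/3, Ww with probability 2/3.
Summing over parental genotype combinations, P(offspring is pigmented) = 1/9·1 + 2/9·1 + 2/9·1 + 4/9·3/4 = 8/9.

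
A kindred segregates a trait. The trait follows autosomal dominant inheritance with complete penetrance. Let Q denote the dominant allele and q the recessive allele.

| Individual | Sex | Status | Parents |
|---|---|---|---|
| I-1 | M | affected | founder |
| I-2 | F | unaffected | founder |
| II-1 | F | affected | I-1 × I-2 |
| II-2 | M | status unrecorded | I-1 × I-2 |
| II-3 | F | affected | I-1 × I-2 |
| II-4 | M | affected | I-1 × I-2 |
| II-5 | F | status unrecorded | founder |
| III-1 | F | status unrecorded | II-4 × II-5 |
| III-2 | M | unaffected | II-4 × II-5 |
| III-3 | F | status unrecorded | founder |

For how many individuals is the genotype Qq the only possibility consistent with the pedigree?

Obligate heterozygotes: II-1 is affected so carries Q and received q from I-2 (qq), so II-1 is Qq; II-3 is affected so carries Q and received q from I-2 (qq), so II-3 is Qq; II-4 is affected so carries Q and received q from I-2 (qq), so II-4 is Qq.
Every other individual is either homozygous by phenotype or has at least one consistent homozygous assignment, so the count is 3.

3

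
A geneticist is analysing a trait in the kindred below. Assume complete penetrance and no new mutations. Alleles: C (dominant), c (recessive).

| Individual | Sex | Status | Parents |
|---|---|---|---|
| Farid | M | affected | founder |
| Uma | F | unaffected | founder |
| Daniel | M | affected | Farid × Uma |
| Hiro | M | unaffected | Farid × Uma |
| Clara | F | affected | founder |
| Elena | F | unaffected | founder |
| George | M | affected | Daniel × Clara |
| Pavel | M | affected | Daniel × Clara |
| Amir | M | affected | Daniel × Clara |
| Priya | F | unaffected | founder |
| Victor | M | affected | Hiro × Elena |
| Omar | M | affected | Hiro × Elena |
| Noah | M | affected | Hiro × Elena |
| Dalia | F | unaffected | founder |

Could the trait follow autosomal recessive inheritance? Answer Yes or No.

Yes

A consistent assignment under autosomal recessive exists: Farid cc, Uma Cc, Daniel cc, Hiro Cc, Clara cc, Elena Cc, George cc, Pavel cc, Amir cc, Priya CC, Victor cc, Omar cc, Noah cc, Dalia CC.
In this assignment every recorded phenotype matches its genotype and every non-founder's genotype is obtainable from its parents' genotypes, so the pedigree is consistent.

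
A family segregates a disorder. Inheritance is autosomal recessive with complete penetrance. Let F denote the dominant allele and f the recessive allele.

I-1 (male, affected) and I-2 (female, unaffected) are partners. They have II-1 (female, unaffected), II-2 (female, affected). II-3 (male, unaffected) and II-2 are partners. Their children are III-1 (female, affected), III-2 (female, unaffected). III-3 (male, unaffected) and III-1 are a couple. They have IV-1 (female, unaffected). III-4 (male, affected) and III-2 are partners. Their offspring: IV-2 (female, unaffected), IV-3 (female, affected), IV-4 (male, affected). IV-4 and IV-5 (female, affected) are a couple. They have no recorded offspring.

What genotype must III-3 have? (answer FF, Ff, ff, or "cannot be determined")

cannot be determined

III-3's phenotype allows FF or Ff, and no parent or child forces a single allele at both positions; consistent genotype assignments exist with III-3 as FF or Ff.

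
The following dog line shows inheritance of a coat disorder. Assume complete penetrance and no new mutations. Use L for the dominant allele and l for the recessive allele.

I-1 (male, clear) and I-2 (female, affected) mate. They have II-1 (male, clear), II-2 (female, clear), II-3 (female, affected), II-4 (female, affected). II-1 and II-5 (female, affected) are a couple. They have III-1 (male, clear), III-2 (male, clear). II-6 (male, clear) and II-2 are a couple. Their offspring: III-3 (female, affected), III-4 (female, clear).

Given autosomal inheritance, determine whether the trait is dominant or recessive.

II-6 and II-2 are both clear yet have an affected child III-3. Under dominance, an affected child requires at least one affected parent, so the trait cannot be dominant.

recessive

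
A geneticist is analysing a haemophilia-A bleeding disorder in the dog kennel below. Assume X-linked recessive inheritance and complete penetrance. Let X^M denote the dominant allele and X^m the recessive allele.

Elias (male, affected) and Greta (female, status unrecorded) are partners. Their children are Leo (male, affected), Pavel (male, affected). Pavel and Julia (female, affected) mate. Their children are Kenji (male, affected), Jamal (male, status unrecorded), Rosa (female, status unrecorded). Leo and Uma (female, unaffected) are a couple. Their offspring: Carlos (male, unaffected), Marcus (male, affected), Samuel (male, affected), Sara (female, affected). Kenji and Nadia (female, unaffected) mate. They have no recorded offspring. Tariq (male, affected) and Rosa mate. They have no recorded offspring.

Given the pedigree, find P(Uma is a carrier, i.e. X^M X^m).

Uma is unaffected so carries M and passed m to Marcus (X^m Y), so Uma is X^M X^m, giving P(X^M X^m) = 1.

1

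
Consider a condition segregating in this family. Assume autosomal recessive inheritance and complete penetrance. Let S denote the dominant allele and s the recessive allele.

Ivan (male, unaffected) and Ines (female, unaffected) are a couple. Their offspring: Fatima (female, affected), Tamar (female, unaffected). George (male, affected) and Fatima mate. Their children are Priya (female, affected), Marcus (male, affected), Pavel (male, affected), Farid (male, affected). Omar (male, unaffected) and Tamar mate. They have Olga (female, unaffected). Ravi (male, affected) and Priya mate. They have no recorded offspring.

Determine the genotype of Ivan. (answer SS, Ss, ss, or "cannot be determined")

From phenotype alone, Ivan is SS or Ss.
Ivan is unaffected so carries S and passed s to Fatima (ss), so Ivan is Ss.

Ss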